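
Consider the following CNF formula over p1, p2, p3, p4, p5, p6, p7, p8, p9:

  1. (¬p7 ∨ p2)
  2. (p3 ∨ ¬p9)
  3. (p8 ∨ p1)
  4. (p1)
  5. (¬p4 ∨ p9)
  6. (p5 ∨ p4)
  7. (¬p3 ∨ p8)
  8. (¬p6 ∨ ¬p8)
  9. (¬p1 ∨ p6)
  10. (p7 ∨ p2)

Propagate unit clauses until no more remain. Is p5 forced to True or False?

True

(p1) is a unit clause: p1 = True.
(p6 ∨ ¬p1) with p1 = True leaves only p6, so p6 = True.
In (¬p6 ∨ ¬p8), ¬p6 is now false; ¬p8 must hold, so p8 = False.
(p8 ∨ ¬p3): since p8 = False, the clause reduces to (¬p3). p3 = False.
In (p3 ∨ ¬p9), p3 is now false; ¬p9 must hold, so p9 = False.
From (¬p4 ∨ p9) and p9 = False: p4 = False.
(p4 ∨ p5): since p4 = False, the clause reduces to (p5). p5 = True.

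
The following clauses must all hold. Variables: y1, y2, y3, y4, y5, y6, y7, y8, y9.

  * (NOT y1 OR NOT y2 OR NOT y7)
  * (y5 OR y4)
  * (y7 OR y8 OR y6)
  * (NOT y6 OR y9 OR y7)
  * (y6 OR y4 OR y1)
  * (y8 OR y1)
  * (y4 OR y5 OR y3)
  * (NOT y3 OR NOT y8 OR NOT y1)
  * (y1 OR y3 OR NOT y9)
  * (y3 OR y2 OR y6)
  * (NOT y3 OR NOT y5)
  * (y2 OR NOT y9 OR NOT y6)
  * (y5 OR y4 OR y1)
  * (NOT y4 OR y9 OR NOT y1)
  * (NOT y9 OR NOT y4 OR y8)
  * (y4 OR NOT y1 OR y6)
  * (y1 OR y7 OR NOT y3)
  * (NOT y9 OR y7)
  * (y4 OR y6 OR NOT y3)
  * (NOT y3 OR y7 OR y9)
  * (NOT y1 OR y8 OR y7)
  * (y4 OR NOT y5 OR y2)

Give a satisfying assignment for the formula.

y1=False, y2=True, y3=False, y4=True, y5=True, y6=False, y7=True, y8=True, y9=False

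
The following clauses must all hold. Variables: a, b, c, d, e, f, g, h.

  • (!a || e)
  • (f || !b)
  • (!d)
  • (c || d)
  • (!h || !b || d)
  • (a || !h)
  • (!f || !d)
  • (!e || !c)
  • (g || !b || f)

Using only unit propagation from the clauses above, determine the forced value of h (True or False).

False

Unit clause (!d) sets d = False.
In (c || d), d is now false; c must hold, so c = True.
From (!e || !c) and c = True: e = False.
(e || !a) with e = False leaves only !a, so a = False.
In (!h || a), a is now false; !h must hold, so h = False.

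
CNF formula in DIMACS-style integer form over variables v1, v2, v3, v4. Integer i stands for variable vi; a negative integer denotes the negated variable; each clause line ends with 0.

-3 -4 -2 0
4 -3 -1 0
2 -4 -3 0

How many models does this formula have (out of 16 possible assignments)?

10

Case analysis on v3 and v4:
  v3=1, v4=1: a clause becomes empty — 0.
  v3=1, v4=0: remaining (v1,v2) ∈ {(0,0); (0,1)} — 2.
  v3=0, v4=1: remaining (v1,v2) ∈ {(0,0); (0,1); (1,0); (1,1)} — 4.
  v3=0, v4=0: remaining (v1,v2) ∈ {(0,0); (0,1); (1,0); (1,1)} — 4.
Total: 0 + 2 + 4 + 4 = 10.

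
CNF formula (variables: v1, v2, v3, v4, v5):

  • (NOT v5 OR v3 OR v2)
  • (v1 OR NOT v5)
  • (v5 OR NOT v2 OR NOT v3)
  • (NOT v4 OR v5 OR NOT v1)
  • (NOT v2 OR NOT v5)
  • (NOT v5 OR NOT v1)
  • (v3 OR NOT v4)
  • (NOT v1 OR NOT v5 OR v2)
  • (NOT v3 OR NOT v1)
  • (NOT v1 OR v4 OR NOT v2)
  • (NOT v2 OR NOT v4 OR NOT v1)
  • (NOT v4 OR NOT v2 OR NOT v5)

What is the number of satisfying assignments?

Satisfying assignments:
  v1=0 v2=0 v3=0 v4=0 v5=0
  v1=0 v2=0 v3=1 v4=0 v5=0
  v1=0 v2=0 v3=1 v4=1 v5=0
  v1=0 v2=1 v3=0 v4=0 v5=0
  v1=1 v2=0 v3=0 v4=0 v5=0
That's 5 in total.

5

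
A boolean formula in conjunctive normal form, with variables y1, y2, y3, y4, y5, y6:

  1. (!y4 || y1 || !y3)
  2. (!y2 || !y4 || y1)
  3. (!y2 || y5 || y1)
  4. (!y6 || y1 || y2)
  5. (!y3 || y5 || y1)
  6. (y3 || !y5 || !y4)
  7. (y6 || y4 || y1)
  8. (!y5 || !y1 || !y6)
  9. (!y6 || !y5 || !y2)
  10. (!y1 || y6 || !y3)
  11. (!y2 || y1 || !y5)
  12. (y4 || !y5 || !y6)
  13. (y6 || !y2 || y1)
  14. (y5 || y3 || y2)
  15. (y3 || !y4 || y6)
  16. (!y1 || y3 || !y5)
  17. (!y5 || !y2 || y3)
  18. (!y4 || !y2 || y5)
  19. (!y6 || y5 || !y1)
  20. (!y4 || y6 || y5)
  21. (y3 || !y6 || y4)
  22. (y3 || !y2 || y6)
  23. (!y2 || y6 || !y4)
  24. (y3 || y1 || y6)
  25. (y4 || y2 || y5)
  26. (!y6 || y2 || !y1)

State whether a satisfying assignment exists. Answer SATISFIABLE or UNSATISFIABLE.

UNSATISFIABLE

y6 = True:
  y5 = True:
    propagation gives y1=False, y2=True; an empty clause results — contradiction.
  y5 = False:
    propagation gives y1=False, y2=False; an empty clause results — contradiction.
y6 = False:
  y1 = True:
    propagation gives y3=False, y4=False, y5=False, y2=True; an empty clause results — contradiction.
  y1 = False:
    propagation gives y4=True, y3=False; an empty clause results — contradiction.
Every branch closes, so no satisfying assignment exists.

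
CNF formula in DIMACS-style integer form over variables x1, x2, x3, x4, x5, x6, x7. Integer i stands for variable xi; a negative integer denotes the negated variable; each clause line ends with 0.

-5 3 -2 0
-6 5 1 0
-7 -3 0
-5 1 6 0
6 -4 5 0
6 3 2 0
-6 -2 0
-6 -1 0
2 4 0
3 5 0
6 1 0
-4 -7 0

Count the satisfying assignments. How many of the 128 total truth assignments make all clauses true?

6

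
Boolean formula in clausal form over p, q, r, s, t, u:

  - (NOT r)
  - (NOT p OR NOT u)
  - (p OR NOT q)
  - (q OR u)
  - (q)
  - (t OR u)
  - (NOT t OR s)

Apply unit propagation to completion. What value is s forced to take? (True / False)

(NOT r) is a unit clause: r = False.
Unit clause (q) sets q = True.
In (p OR NOT q), NOT q is now false; p must hold, so p = True.
In (NOT u OR NOT p), NOT p is now false; NOT u must hold, so u = False.
(u OR t): since u = False, the clause reduces to (t). t = True.
(s OR NOT t): since t = True, the clause reduces to (s). s = True.

True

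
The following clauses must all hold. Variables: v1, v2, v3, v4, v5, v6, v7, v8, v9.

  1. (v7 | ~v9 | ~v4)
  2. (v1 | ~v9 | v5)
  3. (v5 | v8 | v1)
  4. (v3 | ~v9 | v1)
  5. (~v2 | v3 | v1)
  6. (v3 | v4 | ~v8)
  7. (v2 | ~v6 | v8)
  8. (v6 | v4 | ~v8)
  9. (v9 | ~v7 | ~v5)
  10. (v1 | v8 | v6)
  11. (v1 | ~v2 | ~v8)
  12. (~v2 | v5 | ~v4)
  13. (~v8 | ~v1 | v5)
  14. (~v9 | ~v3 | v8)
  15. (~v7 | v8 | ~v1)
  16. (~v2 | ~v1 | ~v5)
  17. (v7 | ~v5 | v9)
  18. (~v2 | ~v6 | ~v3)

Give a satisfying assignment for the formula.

v1 = T, v2 = F, v3 = T, v4 = T, v5 = F, v6 = F, v7 = F, v8 = F, v9 = F

Check each clause:
  1. (~v9 | v7 | ~v4) — ~v9 is true.
  2. (v1 | ~v9 | v5) — v1 is true.
  3. (v5 | v8 | v1) — v1 is true.
  4. (~v9 | v3 | v1) — v1 is true.
  5. (v3 | ~v2 | v1) — v1 is true.
  6. (v3 | v4 | ~v8) — ~v8 is true.
  7. (~v6 | v8 | v2) — ~v6 is true.
  8. (v6 | v4 | ~v8) — ~v8 is true.
  9. (~v5 | v9 | ~v7) — ~v5 is true.
  10. (v1 | v8 | v6) — v1 is true.
  11. (~v8 | ~v2 | v1) — ~v8 is true.
  12. (~v4 | v5 | ~v2) — ~v2 is true.
  13. (~v8 | ~v1 | v5) — ~v8 is true.
  14. (~v3 | ~v9 | v8) — ~v9 is true.
  15. (~v1 | v8 | ~v7) — ~v7 is true.
  16. (~v2 | ~v5 | ~v1) — ~v5 is true.
  17. (~v5 | v7 | v9) — ~v5 is true.
  18. (~v6 | ~v2 | ~v3) — ~v6 is true.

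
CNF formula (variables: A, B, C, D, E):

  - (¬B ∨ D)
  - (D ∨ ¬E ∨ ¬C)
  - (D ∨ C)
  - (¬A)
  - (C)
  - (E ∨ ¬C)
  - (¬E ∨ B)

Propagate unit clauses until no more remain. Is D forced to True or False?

True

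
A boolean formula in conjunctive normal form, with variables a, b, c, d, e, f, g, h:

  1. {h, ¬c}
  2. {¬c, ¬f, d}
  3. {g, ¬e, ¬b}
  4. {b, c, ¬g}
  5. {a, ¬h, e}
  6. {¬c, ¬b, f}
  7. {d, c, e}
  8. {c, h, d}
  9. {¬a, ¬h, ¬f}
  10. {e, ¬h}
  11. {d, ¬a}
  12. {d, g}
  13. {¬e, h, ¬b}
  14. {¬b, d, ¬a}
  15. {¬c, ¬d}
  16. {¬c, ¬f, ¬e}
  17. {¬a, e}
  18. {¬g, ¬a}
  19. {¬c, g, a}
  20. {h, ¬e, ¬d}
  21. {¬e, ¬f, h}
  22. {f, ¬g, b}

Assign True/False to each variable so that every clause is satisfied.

a=False, b=True, c=False, d=True, e=False, f=False, g=False, h=False

Check each clause:
  1. {h, ¬c} — ¬c is true.
  2. {¬f, d, ¬c} — ¬f is true.
  3. {¬b, ¬e, g} — ¬e is true.
  4. {b, c, ¬g} — ¬g is true.
  5. {e, ¬h, a} — ¬h is true.
  6. {¬b, ¬c, f} — ¬c is true.
  7. {d, c, e} — d is true.
  8. {d, c, h} — d is true.
  9. {¬h, ¬a, ¬f} — ¬h is true.
  10. {e, ¬h} — ¬h is true.
  11. {d, ¬a} — d is true.
  12. {g, d} — d is true.
  13. {h, ¬e, ¬b} — ¬e is true.
  14. {¬b, d, ¬a} — d is true.
  15. {¬c, ¬d} — ¬c is true.
  16. {¬c, ¬e, ¬f} — ¬f is true.
  17. {¬a, e} — ¬a is true.
  18. {¬g, ¬a} — ¬g is true.
  19. {¬c, a, g} — ¬c is true.
  20. {¬d, h, ¬e} — ¬e is true.
  21. {h, ¬f, ¬e} — ¬f is true.
  22. {f, b, ¬g} — ¬g is true.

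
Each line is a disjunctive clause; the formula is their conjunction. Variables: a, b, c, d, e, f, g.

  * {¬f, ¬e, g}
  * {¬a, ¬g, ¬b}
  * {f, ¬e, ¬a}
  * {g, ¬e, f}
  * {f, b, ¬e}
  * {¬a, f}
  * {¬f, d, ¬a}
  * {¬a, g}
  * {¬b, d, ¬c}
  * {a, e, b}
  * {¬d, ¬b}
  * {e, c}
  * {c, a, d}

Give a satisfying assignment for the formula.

a=True, b=False, c=True, d=True, e=True, f=True, g=True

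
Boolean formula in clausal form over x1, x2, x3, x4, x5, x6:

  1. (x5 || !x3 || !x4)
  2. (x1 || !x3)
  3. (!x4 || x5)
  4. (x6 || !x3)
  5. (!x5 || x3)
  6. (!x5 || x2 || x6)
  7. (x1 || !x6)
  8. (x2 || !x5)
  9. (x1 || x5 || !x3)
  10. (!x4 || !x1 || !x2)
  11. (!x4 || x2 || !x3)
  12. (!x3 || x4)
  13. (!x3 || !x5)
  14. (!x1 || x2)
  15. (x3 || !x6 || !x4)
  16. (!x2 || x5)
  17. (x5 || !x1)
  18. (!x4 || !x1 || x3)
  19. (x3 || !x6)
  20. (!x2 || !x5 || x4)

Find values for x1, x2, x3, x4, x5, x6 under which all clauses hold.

x1 = F  x2 = F  x3 = F  x4 = F  x5 = F  x6 = F

Try x1 = False.
  then x3 is forced to False.
  then x5 is forced to False.
  then x4 is forced to False.
  then x6 is forced to False.
  then x2 is forced to False.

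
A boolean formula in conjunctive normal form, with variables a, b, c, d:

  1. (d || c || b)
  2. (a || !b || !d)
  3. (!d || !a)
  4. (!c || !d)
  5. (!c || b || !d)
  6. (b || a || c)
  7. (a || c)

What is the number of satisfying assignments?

5

The models are:
  a=F b=F c=T d=F
  a=F b=T c=T d=F
  a=T b=F c=T d=F
  a=T b=T c=F d=F
  a=T b=T c=T d=F
That's 5 in total.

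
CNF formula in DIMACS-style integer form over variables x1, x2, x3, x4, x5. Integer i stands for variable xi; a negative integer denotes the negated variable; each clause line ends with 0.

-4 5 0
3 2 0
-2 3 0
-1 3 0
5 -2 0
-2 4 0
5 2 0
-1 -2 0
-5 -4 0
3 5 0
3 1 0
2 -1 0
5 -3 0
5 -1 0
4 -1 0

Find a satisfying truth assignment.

x1=F, x2=F, x3=T, x4=F, x5=T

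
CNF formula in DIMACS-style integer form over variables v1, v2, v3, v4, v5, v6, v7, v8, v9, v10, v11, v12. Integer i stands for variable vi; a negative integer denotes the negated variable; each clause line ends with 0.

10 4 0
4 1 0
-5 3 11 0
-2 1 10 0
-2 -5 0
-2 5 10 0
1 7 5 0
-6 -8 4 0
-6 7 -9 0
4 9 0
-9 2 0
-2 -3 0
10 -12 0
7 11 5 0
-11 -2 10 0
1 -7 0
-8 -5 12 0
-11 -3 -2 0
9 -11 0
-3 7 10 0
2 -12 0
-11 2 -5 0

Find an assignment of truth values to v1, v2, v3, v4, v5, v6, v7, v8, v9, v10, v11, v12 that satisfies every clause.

v1=T  v2=T  v3=F  v4=T  v5=F  v6=T  v7=T  v8=F  v9=T  v10=T  v11=F  v12=T

Check each clause:
  1. (v10 \/ v4) — v10 is true.
  2. (v1 \/ v4) — v1 is true.
  3. (v3 \/ ~v5 \/ v11) — ~v5 is true.
  4. (v10 \/ v1 \/ ~v2) — v1 is true.
  5. (~v5 \/ ~v2) — ~v5 is true.
  6. (~v2 \/ v10 \/ v5) — v10 is true.
  7. (v5 \/ v7 \/ v1) — v1 is true.
  8. (~v8 \/ v4 \/ ~v6) — ~v8 is true.
  9. (v7 \/ ~v6 \/ ~v9) — v7 is true.
  10. (v4 \/ v9) — v9 is true.
  11. (v2 \/ ~v9) — v2 is true.
  12. (~v3 \/ ~v2) — ~v3 is true.
  13. (v10 \/ ~v12) — v10 is true.
  14. (v5 \/ v7 \/ v11) — v7 is true.
  15. (v10 \/ ~v2 \/ ~v11) — v10 is true.
  16. (v1 \/ ~v7) — v1 is true.
  17. (~v5 \/ ~v8 \/ v12) — ~v8 is true.
  18. (~v11 \/ ~v3 \/ ~v2) — ~v11 is true.
  19. (~v11 \/ v9) — v9 is true.
  20. (v7 \/ v10 \/ ~v3) — v10 is true.
  21. (~v12 \/ v2) — v2 is true.
  22. (v2 \/ ~v11 \/ ~v5) — v2 is true.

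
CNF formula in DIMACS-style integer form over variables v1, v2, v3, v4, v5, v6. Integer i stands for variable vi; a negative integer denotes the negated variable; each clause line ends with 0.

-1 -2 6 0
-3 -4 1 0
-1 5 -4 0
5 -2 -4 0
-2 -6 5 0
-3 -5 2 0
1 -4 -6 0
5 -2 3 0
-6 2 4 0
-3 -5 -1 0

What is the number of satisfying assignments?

18

Case analysis on v2 and v5:
  v2=1, v5=1: 7 of the 16 assignments to (v1,v3,v4,v6) work.
  v2=1, v5=0: remaining (v1,v3,v4,v6) ∈ {(0,1,0,0)} — 1.
  v2=0, v5=1: 5 of the 16 assignments to (v1,v3,v4,v6) work.
  v2=0, v5=0: 5 of the 16 assignments to (v1,v3,v4,v6) work.
Total: 7 + 1 + 5 + 5 = 18.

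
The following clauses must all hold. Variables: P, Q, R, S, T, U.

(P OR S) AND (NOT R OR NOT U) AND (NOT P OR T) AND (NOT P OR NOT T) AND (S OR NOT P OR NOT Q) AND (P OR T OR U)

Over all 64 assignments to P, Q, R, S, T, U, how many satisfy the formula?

Satisfying assignments:
  P=F Q=F R=F S=T T=F U=T
  P=F Q=F R=F S=T T=T U=F
  P=F Q=F R=F S=T T=T U=T
  P=F Q=F R=T S=T T=T U=F
  P=F Q=T R=F S=T T=F U=T
  P=F Q=T R=F S=T T=T U=F
  P=F Q=T R=F S=T T=T U=T
  P=F Q=T R=T S=T T=T U=F
Count: 8.

8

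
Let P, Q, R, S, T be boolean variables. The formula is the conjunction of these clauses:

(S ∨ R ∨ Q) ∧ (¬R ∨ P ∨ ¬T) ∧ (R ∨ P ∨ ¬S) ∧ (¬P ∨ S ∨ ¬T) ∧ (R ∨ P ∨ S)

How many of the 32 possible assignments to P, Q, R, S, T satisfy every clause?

15

Case analysis on P and R:
  P=1, R=1: Q free; 3 ways for (S,T) × 2^1 = 6.
  P=1, R=0: 5 of the 8 assignments to (Q,S,T) work.
  P=0, R=1: remaining (Q,S,T) ∈ {(0,0,0); (0,1,0); (1,0,0); (1,1,0)} — 4.
  P=0, R=0: a clause becomes empty — 0.
Total: 6 + 5 + 4 + 0 = 15.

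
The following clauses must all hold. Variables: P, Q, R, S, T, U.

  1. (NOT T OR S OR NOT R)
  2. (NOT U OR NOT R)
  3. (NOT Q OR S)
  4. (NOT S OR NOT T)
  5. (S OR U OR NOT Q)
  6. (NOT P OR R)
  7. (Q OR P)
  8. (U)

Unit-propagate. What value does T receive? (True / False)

False

(U) stands alone — U = True.
From (NOT U OR NOT R) and U = True: R = False.
In (NOT P OR R), R is now false; NOT P must hold, so P = False.
(P OR Q) with P = False leaves only Q, so Q = True.
(S OR NOT Q): since Q = True, the clause reduces to (S). S = True.
In (NOT T OR NOT S), NOT S is now false; NOT T must hold, so T = False.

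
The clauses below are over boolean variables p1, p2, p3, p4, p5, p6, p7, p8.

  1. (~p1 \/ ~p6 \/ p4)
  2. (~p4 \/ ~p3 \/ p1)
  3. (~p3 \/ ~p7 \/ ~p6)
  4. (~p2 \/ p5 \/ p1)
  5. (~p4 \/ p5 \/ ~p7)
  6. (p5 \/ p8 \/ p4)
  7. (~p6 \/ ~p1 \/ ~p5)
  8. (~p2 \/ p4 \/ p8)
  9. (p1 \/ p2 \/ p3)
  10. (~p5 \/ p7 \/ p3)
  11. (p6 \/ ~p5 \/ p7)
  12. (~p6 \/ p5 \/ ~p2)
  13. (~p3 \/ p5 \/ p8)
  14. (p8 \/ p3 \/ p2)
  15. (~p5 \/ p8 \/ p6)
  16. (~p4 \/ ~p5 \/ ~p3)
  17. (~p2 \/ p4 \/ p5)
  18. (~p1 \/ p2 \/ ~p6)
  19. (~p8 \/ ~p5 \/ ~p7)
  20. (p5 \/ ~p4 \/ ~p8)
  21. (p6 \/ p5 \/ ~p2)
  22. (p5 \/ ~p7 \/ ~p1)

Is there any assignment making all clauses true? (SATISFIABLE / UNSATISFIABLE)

Set p1 = False and propagate.
Try p2 = False.
  then p3 is forced to True.
  then p4 is forced to False.
Branch on p5: take p5 = False.
  then p8 is forced to True.
The remaining clauses are satisfied by p6 = False, p7 = False.
So p1 = False, p2 = False, p3 = True, p4 = False, p5 = False, p6 = False, p7 = False, p8 = True is a satisfying assignment.

SATISFIABLE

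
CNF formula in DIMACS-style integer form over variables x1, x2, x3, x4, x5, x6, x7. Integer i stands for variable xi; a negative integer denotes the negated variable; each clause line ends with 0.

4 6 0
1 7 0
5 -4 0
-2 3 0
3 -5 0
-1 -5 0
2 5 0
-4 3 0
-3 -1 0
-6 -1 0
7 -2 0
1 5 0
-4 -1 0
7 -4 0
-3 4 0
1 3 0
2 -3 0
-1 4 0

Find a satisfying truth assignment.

Pure literal: x7 appears only positively; assign x7 = True.
Set x1 = False and propagate.
  then x5 is forced to True.
  then x3 is forced to True.
  then x4 is forced to True.
  then x2 is forced to True.
x6 is now unconstrained; take x6 = True.
Every clause has at least one true literal under this assignment.
Check each clause:
  1. {x6, x4} — x4 is true.
  2. {x1, x7} — x7 is true.
  3. {¬x4, x5} — x5 is true.
  4. {x3, ¬x2} — x3 is true.
  5. {x3, ¬x5} — x3 is true.
  6. {¬x5, ¬x1} — ¬x1 is true.
  7. {x2, x5} — x2 is true.
  8. {¬x4, x3} — x3 is true.
  9. {¬x3, ¬x1} — ¬x1 is true.
  10. {¬x6, ¬x1} — ¬x1 is true.
  11. {¬x2, x7} — x7 is true.
  12. {x1, x5} — x5 is true.
  13. {¬x1, ¬x4} — ¬x1 is true.
  14. {¬x4, x7} — x7 is true.
  15. {x4, ¬x3} — x4 is true.
  16. {x1, x3} — x3 is true.
  17. {x2, ¬x3} — x2 is true.
  18. {¬x1, x4} — x4 is true.

x1 = False, x2 = True, x3 = True, x4 = True, x5 = True, x6 = True, x7 = True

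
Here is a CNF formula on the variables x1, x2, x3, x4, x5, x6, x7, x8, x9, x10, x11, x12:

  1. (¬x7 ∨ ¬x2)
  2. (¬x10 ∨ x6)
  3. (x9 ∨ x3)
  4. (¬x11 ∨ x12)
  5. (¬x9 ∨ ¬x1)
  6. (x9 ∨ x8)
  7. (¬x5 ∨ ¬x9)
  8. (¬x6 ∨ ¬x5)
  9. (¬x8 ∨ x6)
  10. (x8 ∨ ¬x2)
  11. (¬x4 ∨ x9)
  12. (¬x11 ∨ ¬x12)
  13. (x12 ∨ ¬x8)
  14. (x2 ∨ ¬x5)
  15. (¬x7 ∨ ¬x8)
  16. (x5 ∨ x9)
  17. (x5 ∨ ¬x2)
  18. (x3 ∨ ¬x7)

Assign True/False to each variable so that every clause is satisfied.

x1=False, x2=False, x3=False, x4=True, x5=False, x6=True, x7=False, x8=False, x9=True, x10=True, x11=False, x12=True

Pure literal: x1 appears only negated; assign x1 = False.
Pure literal: x7 appears only negated; assign x7 = False.
Set x2 = False and propagate.
  then x5 is forced to False.
  then x9 is forced to True.
Branch on x6: take x6 = True.
For the remaining variables, x3 = False, x4 = True, x8 = False, x10 = True, x11 = False, x12 = True works.
Every clause has at least one true literal under this assignment.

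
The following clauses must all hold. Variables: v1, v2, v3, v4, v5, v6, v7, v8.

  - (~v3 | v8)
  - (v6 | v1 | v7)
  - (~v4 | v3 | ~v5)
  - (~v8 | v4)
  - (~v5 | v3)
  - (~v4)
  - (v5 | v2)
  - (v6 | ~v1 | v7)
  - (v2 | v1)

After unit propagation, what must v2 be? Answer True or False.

Unit clause (~v4) sets v4 = False.
(v4 | ~v8): since v4 = False, the clause reduces to (~v8). v8 = False.
In (v8 | ~v3), v8 is now false; ~v3 must hold, so v3 = False.
(v3 | ~v5): since v3 = False, the clause reduces to (~v5). v5 = False.
From (v5 | v2) and v5 = False: v2 = True.

True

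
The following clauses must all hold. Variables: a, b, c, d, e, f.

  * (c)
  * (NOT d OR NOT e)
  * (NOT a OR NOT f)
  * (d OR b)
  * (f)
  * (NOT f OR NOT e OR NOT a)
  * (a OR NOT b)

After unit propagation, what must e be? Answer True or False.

Unit clause (c) sets c = True.
(f) stands alone — f = True.
(NOT f OR NOT a): since f = True, the clause reduces to (NOT a). a = False.
In (NOT b OR a), a is now false; NOT b must hold, so b = False.
From (d OR b) and b = False: d = True.
In (NOT d OR NOT e), NOT d is now false; NOT e must hold, so e = False.

False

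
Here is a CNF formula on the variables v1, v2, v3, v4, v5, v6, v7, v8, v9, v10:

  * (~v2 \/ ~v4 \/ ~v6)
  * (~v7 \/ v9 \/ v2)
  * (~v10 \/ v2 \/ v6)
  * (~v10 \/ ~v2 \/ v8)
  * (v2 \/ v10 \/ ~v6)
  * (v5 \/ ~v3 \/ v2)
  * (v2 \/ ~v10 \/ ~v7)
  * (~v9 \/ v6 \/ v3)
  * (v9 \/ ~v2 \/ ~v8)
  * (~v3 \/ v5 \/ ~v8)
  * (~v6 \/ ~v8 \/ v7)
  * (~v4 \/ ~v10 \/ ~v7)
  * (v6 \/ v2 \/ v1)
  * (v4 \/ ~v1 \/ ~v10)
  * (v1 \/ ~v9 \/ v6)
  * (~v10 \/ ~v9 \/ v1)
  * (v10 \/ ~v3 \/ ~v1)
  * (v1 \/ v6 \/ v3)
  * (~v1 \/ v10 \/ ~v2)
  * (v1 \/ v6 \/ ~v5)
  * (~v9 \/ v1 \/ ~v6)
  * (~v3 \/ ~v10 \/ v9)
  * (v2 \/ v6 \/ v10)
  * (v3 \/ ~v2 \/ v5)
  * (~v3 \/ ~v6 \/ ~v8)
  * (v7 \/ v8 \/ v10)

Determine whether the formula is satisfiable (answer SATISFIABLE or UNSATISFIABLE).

SATISFIABLE

Set v1 = False and propagate.
For the remaining variables, v2 = True, v3 = True, v4 = False, v5 = False, v6 = False, v7 = True, v8 = False, v9 = False, v10 = False works.
Every clause has at least one true literal under this assignment.
So v1=F  v2=T  v3=T  v4=F  v5=F  v6=F  v7=T  v8=F  v9=F  v10=F is a satisfying assignment.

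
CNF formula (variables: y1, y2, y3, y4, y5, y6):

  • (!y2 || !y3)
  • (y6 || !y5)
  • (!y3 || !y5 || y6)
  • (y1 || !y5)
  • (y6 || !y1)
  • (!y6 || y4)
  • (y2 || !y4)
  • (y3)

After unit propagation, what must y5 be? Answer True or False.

(y3) is a unit clause: y3 = True.
(!y2 || !y3): since y3 = True, the clause reduces to (!y2). y2 = False.
(!y4 || y2) with y2 = False leaves only !y4, so y4 = False.
(y4 || !y6) with y4 = False leaves only !y6, so y6 = False.
From (!y5 || y6) and y6 = False: y5 = False.

False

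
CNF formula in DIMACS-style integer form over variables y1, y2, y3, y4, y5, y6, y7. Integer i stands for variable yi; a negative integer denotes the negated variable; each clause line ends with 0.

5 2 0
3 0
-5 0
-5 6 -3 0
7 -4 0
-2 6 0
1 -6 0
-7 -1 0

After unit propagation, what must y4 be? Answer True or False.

False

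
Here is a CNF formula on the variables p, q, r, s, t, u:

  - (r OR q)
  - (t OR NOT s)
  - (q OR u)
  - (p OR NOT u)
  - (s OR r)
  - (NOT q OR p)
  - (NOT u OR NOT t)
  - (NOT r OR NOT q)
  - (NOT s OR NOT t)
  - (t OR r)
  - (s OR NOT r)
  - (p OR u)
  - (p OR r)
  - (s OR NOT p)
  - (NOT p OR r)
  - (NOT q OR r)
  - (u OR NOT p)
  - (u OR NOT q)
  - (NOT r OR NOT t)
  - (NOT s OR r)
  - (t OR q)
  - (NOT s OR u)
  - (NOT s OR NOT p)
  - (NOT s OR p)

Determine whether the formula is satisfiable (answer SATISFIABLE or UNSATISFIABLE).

r = True:
  propagation gives q=False, u=True, p=True, t=False; an empty clause results — contradiction.
r = False:
  propagation gives q=True; an empty clause results — contradiction.
Every branch closes, so no satisfying assignment exists.

UNSATISFIABLE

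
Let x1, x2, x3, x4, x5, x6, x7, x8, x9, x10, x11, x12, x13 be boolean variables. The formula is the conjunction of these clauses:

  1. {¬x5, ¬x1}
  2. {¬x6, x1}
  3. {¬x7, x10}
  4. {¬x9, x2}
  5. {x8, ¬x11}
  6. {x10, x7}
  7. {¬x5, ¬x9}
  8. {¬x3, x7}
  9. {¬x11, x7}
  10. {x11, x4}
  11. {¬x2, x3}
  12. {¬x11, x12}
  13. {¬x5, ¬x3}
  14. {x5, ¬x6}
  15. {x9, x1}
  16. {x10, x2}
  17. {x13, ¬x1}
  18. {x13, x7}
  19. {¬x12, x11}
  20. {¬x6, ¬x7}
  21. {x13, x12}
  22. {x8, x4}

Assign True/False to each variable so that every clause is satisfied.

x1=0, x2=1, x3=1, x4=1, x5=0, x6=0, x7=1, x8=1, x9=1, x10=1, x11=1, x12=1, x13=1

Check each clause:
  1. {¬x1, ¬x5} — ¬x5 is true.
  2. {¬x6, x1} — ¬x6 is true.
  3. {x10, ¬x7} — x10 is true.
  4. {x2, ¬x9} — x2 is true.
  5. {¬x11, x8} — x8 is true.
  6. {x10, x7} — x10 is true.
  7. {¬x9, ¬x5} — ¬x5 is true.
  8. {x7, ¬x3} — x7 is true.
  9. {¬x11, x7} — x7 is true.
  10. {x11, x4} — x11 is true.
  11. {¬x2, x3} — x3 is true.
  12. {¬x11, x12} — x12 is true.
  13. {¬x5, ¬x3} — ¬x5 is true.
  14. {¬x6, x5} — ¬x6 is true.
  15. {x1, x9} — x9 is true.
  16. {x10, x2} — x2 is true.
  17. {x13, ¬x1} — x13 is true.
  18. {x13, x7} — x13 is true.
  19. {x11, ¬x12} — x11 is true.
  20. {¬x6, ¬x7} — ¬x6 is true.
  21. {x12, x13} — x12 is true.
  22. {x8, x4} — x8 is true.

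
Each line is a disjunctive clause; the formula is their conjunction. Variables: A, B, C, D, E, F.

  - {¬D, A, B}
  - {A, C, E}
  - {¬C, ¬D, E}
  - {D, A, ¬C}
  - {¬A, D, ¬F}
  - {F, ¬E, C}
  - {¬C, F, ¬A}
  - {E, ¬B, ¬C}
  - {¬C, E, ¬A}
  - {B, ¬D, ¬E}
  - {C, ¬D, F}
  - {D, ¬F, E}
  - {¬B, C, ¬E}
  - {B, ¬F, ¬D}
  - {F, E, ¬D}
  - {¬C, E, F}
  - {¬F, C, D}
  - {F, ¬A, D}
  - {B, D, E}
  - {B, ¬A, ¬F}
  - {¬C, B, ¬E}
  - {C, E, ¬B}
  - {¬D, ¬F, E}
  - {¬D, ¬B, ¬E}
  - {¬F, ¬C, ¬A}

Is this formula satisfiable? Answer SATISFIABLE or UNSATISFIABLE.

UNSATISFIABLE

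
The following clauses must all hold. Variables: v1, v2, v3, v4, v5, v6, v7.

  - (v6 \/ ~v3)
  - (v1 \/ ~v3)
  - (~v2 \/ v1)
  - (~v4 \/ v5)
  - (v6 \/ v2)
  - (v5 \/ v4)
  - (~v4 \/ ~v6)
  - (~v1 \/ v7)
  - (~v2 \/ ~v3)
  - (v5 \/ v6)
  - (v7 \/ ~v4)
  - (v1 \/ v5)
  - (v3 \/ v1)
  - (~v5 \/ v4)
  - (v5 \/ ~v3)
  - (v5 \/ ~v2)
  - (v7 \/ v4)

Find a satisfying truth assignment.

v1=True  v2=True  v3=False  v4=True  v5=True  v6=False  v7=True

Pure literal: v7 appears only positively; assign v7 = True.
Try v1 = True.
Set v2 = True and propagate.
  then v3 is forced to False.
  then v5 is forced to True.
  then v4 is forced to True.
  then v6 is forced to False.
Every clause has at least one true literal under this assignment.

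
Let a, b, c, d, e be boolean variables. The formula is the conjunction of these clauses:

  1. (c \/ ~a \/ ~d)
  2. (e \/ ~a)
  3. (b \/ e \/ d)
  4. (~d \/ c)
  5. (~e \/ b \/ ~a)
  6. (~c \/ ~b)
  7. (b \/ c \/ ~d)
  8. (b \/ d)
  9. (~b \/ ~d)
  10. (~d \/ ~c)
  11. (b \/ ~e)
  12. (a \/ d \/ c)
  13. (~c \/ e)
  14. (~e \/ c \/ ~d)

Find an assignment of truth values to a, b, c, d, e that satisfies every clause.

Set a = True and propagate.
  then e is forced to True.
  then b is forced to True.
  then c is forced to False.
  then d is forced to False.
Check each clause:
  1. (c \/ ~d \/ ~a) — ~d is true.
  2. (~a \/ e) — e is true.
  3. (e \/ b \/ d) — b is true.
  4. (~d \/ c) — ~d is true.
  5. (~e \/ b \/ ~a) — b is true.
  6. (~c \/ ~b) — ~c is true.
  7. (b \/ ~d \/ c) — b is true.
  8. (d \/ b) — b is true.
  9. (~d \/ ~b) — ~d is true.
  10. (~c \/ ~d) — ~d is true.
  11. (b \/ ~e) — b is true.
  12. (a \/ d \/ c) — a is true.
  13. (e \/ ~c) — ~c is true.
  14. (c \/ ~d \/ ~e) — ~d is true.

a=True, b=True, c=False, d=False, e=True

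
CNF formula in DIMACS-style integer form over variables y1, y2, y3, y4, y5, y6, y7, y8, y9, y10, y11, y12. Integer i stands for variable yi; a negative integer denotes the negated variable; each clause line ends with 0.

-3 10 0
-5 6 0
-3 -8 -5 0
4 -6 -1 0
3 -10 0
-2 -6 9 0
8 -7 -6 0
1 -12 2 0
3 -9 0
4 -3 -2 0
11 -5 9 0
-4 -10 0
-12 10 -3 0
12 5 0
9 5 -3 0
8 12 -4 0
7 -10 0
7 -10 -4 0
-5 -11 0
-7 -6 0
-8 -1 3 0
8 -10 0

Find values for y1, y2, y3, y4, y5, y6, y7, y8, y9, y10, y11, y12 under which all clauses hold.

Try y1 = True.
Set y2 = True and propagate.
Branch on y3: take y3 = False.
  then y10 is forced to False.
  then y9 is forced to False.
  then y6 is forced to False.
  then y5 is forced to False.
  then y12 is forced to True.
  then y8 is forced to False.
y4, y7, y11 are now unconstrained; take y4 = True, y7 = False, y11 = False.
Check each clause:
  1. (~y3 | y10) — ~y3 is true.
  2. (~y5 | y6) — ~y5 is true.
  3. (~y8 | ~y5 | ~y3) — ~y8 is true.
  4. (~y1 | ~y6 | y4) — ~y6 is true.
  5. (~y10 | y3) — ~y10 is true.
  6. (~y6 | y9 | ~y2) — ~y6 is true.
  7. (~y7 | y8 | ~y6) — ~y7 is true.
  8. (y1 | ~y12 | y2) — y1 is true.
  9. (~y9 | y3) — ~y9 is true.
  10. (~y2 | ~y3 | y4) — y4 is true.
  11. (y11 | y9 | ~y5) — ~y5 is true.
  12. (~y4 | ~y10) — ~y10 is true.
  13. (y10 | ~y3 | ~y12) — ~y3 is true.
  14. (y5 | y12) — y12 is true.
  15. (y9 | ~y3 | y5) — ~y3 is true.
  16. (y12 | y8 | ~y4) — y12 is true.
  17. (y7 | ~y10) — ~y10 is true.
  18. (~y10 | y7 | ~y4) — ~y10 is true.
  19. (~y11 | ~y5) — ~y5 is true.
  20. (~y7 | ~y6) — ~y7 is true.
  21. (~y1 | ~y8 | y3) — ~y8 is true.
  22. (~y10 | y8) — ~y10 is true.

y1=T, y2=T, y3=F, y4=T, y5=F, y6=F, y7=F, y8=F, y9=F, y10=F, y11=F, y12=T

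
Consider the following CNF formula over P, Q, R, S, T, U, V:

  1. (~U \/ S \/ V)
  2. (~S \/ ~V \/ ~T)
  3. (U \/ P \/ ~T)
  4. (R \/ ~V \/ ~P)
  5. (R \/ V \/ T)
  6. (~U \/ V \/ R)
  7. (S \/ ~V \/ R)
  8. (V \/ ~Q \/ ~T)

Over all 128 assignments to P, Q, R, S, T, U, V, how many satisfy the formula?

44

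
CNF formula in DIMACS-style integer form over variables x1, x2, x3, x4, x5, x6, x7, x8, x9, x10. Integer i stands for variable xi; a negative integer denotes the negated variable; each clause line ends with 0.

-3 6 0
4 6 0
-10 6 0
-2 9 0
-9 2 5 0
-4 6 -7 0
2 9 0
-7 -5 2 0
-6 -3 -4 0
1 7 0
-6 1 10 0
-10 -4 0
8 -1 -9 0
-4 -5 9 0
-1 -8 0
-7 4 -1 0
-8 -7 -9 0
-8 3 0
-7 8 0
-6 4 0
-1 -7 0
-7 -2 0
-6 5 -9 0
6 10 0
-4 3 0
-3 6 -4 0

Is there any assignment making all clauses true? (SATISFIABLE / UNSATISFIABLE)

x6 = True:
  propagation gives x4=True, x3=False; an empty clause results — contradiction.
x6 = False:
  propagation gives x3=False, x4=True; an empty clause results — contradiction.
Every branch closes, so no satisfying assignment exists.

UNSATISFIABLE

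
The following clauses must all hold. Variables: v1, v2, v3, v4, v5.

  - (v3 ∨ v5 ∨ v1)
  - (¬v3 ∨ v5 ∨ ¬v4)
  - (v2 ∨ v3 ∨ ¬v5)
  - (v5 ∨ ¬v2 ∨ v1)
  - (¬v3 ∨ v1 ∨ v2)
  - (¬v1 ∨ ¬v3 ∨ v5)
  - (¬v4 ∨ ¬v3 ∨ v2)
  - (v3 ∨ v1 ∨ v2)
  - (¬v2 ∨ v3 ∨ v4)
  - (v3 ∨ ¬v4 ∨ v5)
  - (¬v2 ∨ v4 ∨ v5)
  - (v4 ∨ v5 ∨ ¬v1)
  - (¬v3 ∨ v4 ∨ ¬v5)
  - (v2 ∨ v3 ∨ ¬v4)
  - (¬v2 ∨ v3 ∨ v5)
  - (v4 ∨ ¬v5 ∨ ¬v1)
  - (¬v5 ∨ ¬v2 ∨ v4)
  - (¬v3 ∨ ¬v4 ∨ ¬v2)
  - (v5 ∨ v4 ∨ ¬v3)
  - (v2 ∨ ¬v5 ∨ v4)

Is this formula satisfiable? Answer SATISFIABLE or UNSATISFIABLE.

Try v1 = False.
The remaining clauses are satisfied by v2 = True, v3 = False, v4 = True, v5 = True.
So v1 = F, v2 = T, v3 = F, v4 = T, v5 = T is a satisfying assignment.

SATISFIABLE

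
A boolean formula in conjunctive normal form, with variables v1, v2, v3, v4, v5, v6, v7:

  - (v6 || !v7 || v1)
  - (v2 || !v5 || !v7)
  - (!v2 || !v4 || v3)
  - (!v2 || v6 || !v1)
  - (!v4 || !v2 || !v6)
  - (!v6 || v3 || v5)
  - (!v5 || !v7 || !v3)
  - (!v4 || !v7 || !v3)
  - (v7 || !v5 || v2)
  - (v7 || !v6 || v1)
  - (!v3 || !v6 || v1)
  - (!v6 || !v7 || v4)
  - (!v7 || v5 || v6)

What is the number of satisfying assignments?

Split on v6, then v7.
  v6=1, v7=1: a clause becomes empty — 0.
  v6=1, v7=0: 5 of the 32 assignments to (v1,v2,v3,v4,v5) work.
  v6=0, v7=1: a clause becomes empty — 0.
  v6=0, v7=0: 14 of the 32 assignments to (v1,v2,v3,v4,v5) work.
Total: 0 + 5 + 0 + 14 = 19.

19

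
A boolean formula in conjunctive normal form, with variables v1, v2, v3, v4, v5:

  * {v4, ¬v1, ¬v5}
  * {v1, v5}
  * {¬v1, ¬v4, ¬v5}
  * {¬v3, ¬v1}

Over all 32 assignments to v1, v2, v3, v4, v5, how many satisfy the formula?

12

Split on v1, then v5.
  v1=T, v5=T: a clause becomes empty — 0.
  v1=T, v5=F: remaining (v2,v3,v4) ∈ {(F,F,F); (F,F,T); (T,F,F); (T,F,T)} — 4.
  v1=F, v5=T: v2, v3, v4 free → 2^3 = 8.
  v1=F, v5=F: a clause becomes empty — 0.
Total: 0 + 4 + 8 + 0 = 12.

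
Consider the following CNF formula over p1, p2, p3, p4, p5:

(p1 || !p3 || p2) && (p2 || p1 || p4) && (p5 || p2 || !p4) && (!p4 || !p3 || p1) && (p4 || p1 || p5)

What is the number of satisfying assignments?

19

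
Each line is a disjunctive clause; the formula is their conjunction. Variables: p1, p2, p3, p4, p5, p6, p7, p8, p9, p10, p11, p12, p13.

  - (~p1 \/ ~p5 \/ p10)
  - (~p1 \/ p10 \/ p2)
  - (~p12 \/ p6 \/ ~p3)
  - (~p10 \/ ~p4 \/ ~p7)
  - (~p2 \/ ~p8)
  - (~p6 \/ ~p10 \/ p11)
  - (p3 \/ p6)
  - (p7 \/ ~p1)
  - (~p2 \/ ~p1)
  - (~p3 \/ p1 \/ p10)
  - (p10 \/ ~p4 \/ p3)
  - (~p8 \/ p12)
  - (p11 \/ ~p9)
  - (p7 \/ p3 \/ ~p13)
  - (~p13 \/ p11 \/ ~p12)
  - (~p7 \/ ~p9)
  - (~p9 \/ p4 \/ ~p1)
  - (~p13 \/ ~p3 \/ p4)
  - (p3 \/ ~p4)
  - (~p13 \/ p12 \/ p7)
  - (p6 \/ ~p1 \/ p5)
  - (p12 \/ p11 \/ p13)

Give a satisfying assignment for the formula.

p1=0, p2=1, p3=0, p4=0, p5=1, p6=1, p7=0, p8=0, p9=0, p10=1, p11=1, p12=0, p13=0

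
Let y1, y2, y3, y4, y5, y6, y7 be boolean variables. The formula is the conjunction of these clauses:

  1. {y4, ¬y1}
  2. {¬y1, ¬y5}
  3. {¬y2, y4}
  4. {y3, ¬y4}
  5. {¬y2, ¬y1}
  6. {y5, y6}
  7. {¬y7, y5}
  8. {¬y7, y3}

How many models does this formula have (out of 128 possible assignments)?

19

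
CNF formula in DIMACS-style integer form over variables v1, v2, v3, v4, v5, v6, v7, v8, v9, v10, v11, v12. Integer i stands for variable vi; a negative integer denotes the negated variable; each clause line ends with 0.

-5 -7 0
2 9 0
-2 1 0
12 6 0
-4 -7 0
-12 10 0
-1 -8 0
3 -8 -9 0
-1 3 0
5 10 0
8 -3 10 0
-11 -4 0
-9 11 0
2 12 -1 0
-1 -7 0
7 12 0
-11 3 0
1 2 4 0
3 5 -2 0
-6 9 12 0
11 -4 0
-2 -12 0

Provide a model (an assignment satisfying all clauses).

v1=1, v2=0, v3=1, v4=0, v5=0, v6=0, v7=0, v8=0, v9=1, v10=1, v11=1, v12=1

v10 occurs only positively in the remaining clauses — set v10 = True.
Branch on v1: take v1 = True.
  then v8 is forced to False.
  then v3 is forced to True.
  then v7 is forced to False.
  then v12 is forced to True.
  then v2 is forced to False.
  then v9 is forced to True.
  then v11 is forced to True.
  then v4 is forced to False.
v5, v6 are now unconstrained; take v5 = False, v6 = False.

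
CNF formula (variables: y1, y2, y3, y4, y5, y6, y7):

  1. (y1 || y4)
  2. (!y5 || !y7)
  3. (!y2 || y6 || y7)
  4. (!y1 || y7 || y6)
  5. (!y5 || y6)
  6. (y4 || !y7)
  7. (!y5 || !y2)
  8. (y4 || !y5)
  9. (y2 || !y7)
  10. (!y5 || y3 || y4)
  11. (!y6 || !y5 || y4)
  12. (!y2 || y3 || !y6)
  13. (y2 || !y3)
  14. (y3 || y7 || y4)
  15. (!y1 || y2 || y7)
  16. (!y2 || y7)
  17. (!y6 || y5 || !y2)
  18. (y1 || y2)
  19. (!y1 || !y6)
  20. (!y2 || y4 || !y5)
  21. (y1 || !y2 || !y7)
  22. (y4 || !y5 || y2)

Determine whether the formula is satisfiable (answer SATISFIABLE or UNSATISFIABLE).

Pure literal: y4 appears only positively; assign y4 = True.
Try y1 = True.
  then y6 is forced to False.
  then y7 is forced to True.
  then y5 is forced to False.
  then y2 is forced to True.
y3 is now unconstrained; take y3 = False.
Every clause has at least one true literal under this assignment.
So y1=T  y2=T  y3=F  y4=T  y5=F  y6=F  y7=T is a satisfying assignment.

SATISFIABLE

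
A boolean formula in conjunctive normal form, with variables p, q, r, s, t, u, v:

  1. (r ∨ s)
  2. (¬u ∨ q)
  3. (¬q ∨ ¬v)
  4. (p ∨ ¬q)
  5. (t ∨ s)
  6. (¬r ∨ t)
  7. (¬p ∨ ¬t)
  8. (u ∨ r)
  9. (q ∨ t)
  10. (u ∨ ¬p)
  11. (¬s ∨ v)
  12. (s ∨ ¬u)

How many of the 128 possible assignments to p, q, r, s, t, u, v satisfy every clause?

3

The models are:
  p=0 q=0 r=1 s=0 t=1 u=0 v=0
  p=0 q=0 r=1 s=0 t=1 u=0 v=1
  p=0 q=0 r=1 s=1 t=1 u=0 v=1
Count: 3.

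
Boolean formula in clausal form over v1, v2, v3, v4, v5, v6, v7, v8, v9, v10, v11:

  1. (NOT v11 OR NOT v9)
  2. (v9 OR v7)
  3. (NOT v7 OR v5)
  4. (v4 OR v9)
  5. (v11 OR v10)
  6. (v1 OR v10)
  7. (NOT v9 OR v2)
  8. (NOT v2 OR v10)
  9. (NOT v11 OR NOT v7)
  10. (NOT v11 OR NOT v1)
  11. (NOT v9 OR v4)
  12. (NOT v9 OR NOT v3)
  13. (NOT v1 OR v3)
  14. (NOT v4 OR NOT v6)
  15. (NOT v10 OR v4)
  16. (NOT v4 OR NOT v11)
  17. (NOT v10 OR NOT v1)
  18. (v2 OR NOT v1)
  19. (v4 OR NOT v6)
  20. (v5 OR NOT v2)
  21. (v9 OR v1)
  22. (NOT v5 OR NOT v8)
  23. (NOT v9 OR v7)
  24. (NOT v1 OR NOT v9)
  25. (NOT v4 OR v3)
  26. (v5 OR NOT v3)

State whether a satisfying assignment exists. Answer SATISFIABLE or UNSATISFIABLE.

v9 = True:
  propagation gives v11=False, v10=True, v2=True, v4=True; an empty clause results — contradiction.
v9 = False:
  propagation gives v7=True, v5=True, v4=True, v11=False; an empty clause results — contradiction.
Every branch closes, so no satisfying assignment exists.

UNSATISFIABLE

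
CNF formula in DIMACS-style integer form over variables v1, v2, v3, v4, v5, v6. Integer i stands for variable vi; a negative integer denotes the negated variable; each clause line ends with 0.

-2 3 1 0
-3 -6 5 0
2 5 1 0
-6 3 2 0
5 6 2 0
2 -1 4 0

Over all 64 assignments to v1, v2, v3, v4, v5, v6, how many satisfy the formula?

29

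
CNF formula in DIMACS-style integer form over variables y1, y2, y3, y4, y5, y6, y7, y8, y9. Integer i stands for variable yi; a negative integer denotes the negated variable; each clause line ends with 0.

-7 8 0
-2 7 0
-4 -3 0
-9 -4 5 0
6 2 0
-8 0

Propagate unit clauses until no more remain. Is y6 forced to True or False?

(~y8) stands alone — y8 = False.
(y8 \/ ~y7) with y8 = False leaves only ~y7, so y7 = False.
From (y7 \/ ~y2) and y7 = False: y2 = False.
From (y6 \/ y2) and y2 = False: y6 = True.

True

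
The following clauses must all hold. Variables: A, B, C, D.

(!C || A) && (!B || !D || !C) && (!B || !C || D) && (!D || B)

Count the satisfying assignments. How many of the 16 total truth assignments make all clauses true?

The models are:
  A=F B=F C=F D=F
  A=F B=T C=F D=F
  A=F B=T C=F D=T
  A=T B=F C=F D=F
  A=T B=F C=T D=F
  A=T B=T C=F D=F
  A=T B=T C=F D=T
Count: 7.

7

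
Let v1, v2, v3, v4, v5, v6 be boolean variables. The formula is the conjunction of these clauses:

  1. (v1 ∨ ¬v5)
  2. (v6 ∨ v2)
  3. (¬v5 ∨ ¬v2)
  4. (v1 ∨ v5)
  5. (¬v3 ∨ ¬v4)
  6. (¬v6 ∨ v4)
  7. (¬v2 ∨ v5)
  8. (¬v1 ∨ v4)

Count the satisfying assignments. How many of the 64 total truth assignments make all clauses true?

2

The models are:
  v1=1 v2=0 v3=0 v4=1 v5=0 v6=1
  v1=1 v2=0 v3=0 v4=1 v5=1 v6=1
That's 2 in total.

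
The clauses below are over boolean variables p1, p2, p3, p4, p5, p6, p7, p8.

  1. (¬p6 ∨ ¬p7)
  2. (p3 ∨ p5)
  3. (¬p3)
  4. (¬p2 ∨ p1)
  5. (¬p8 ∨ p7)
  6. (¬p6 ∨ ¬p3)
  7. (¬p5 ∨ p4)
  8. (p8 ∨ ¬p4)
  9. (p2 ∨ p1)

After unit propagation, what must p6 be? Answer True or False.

(¬p3) is a unit clause: p3 = False.
In (p5 ∨ p3), p3 is now false; p5 must hold, so p5 = True.
From (¬p5 ∨ p4) and p5 = True: p4 = True.
(p8 ∨ ¬p4): since p4 = True, the clause reduces to (p8). p8 = True.
From (¬p8 ∨ p7) and p8 = True: p7 = True.
(¬p7 ∨ ¬p6): since p7 = True, the clause reduces to (¬p6). p6 = False.

False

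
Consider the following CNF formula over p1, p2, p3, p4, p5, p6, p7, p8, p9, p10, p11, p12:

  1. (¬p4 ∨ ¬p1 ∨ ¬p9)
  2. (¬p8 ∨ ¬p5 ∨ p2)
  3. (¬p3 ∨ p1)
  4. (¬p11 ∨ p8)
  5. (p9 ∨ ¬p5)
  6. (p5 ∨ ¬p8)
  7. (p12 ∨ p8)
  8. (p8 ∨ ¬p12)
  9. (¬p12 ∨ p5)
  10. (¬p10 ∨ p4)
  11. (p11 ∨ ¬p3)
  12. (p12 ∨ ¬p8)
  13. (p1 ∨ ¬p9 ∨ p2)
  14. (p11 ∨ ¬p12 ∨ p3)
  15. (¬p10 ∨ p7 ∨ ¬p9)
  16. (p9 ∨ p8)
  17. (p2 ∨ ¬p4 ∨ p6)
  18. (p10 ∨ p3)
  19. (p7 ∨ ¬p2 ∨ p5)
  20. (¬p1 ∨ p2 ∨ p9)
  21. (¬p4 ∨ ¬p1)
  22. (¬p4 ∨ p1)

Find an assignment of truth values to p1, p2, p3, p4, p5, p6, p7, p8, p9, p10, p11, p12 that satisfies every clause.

p1 = True  p2 = True  p3 = True  p4 = False  p5 = True  p6 = True  p7 = False  p8 = True  p9 = True  p10 = False  p11 = True  p12 = True

p6 occurs only positively in the remaining clauses — set p6 = True.
Branch on p1: take p1 = True.
  then p4 is forced to False.
  then p10 is forced to False.
  then p3 is forced to True.
  then p11 is forced to True.
  then p8 is forced to True.
  then p5 is forced to True.
  then p2 is forced to True.
  then p9 is forced to True.
  then p12 is forced to True.
p7 is now unconstrained; take p7 = False.
Every clause has at least one true literal under this assignment.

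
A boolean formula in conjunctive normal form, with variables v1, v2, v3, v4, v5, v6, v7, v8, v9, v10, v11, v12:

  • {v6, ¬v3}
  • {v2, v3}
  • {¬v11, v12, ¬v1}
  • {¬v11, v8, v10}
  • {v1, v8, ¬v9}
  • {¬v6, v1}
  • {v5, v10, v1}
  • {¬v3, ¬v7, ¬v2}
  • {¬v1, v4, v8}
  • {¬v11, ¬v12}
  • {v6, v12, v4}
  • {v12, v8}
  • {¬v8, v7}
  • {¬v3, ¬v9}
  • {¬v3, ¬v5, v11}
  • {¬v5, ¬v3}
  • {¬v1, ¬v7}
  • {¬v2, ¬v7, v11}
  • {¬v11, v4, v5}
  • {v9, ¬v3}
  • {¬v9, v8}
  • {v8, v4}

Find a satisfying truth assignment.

v1=True, v2=True, v3=False, v4=True, v5=True, v6=True, v7=False, v8=False, v9=False, v10=True, v11=False, v12=True

Check each clause:
  1. {¬v3, v6} — ¬v3 is true.
  2. {v3, v2} — v2 is true.
  3. {¬v11, v12, ¬v1} — v12 is true.
  4. {v8, v10, ¬v11} — v10 is true.
  5. {v8, ¬v9, v1} — v1 is true.
  6. {v1, ¬v6} — v1 is true.
  7. {v5, v10, v1} — v1 is true.
  8. {¬v2, ¬v3, ¬v7} — ¬v7 is true.
  9. {¬v1, v4, v8} — v4 is true.
  10. {¬v12, ¬v11} — ¬v11 is true.
  11. {v6, v12, v4} — v12 is true.
  12. {v12, v8} — v12 is true.
  13. {¬v8, v7} — ¬v8 is true.
  14. {¬v9, ¬v3} — ¬v3 is true.
  15. {v11, ¬v3, ¬v5} — ¬v3 is true.
  16. {¬v3, ¬v5} — ¬v3 is true.
  17. {¬v1, ¬v7} — ¬v7 is true.
  18. {¬v7, v11, ¬v2} — ¬v7 is true.
  19. {v4, v5, ¬v11} — v5 is true.
  20. {¬v3, v9} — ¬v3 is true.
  21. {v8, ¬v9} — ¬v9 is true.
  22. {v4, v8} — v4 is true.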